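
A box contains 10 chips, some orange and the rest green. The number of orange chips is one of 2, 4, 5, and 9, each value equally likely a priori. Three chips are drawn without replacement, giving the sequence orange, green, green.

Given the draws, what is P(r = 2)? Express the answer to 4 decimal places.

0.3373

Under each hypothesis, the probability of the observed sequence is: P(data | r = 2) = (2/10)(8/9)(7/8) = 7/45; P(data | r = 4) = (4/10)(6/9)(5/8) = 1/6; P(data | r = 5) = (5/10)(5/9)(4/8) = 5/36; P(data | r = 9) = (9/10)(1/9)(0/8) = 0.
The prior-weighted likelihoods are 1/4 · 7/45 = 7/180, 1/4 · 1/6 = 1/24, 1/4 · 5/36 = 5/144, 1/4 · 0 = 0; summing to 83/720.
Therefore the posterior P(r = 2 | data) = (7/180) / (83/720) = 28/83.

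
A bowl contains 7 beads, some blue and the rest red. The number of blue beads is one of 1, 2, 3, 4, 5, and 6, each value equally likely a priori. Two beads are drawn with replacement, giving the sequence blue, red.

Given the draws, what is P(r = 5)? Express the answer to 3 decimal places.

0.179

The likelihood of the observed sequence under each hypothesis: P(data | r = 1) = (1/7)(6/7) = 6/49; P(data | r = 2) = (2/7)(5/7) = 10/49; P(data | r = 3) = (3/7)(4/7) = 12/49; P(data | r = 4) = (4/7)(3/7) = 12/49; P(data | r = 5) = (5/7)(2/7) = 10/49; P(data | r = 6) = (6/7)(1/7) = 6/49.
Weighting by the prior gives 1/6 · 6/49 = 1/49, 1/6 · 10/49 = 5/147, 1/6 · 12/49 = 2/49, 1/6 · 12/49 = 2/49, 1/6 · 10/49 = 5/147, 1/6 · 6/49 = 1/49; these sum to 4/21.
Therefore the posterior P(r = 5 | data) = (5/147) / (4/21) = 5/28.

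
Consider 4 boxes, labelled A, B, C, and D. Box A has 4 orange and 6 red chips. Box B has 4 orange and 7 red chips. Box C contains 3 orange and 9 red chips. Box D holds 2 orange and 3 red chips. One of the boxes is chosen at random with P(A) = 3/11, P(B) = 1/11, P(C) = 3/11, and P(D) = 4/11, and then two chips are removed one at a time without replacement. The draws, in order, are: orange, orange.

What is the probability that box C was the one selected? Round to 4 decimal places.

0.1304

Compute the likelihood of the observed sequence for each case: P(data | box A) = (4/10)(3/9) = 2/15; P(data | box B) = (4/11)(3/10) = 6/55; P(data | box C) = (3/12)(2/11) = 1/22; P(data | box D) = (2/5)(1/4) = 1/10.
The prior-weighted likelihoods are 3/11 · 2/15 = 2/55, 1/11 · 6/55 = 6/605, 3/11 · 1/22 = 3/242, 4/11 · 1/10 = 2/55; these sum to 23/242.
So P(box C | data) = (3/242) / (23/242) = 3/23.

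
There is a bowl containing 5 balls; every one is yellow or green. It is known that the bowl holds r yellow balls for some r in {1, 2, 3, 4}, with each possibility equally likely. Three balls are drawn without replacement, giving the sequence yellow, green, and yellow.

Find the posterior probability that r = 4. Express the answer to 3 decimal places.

Compute the likelihood of the observed sequence for each case: P(data | r = 1) = (1/5)(4/4)(0/3) = 0; P(data | r = 2) = (2/5)(3/4)(1/3) = 1/10; P(data | r = 3) = (3/5)(2/4)(2/3) = 1/5; P(data | r = 4) = (4/5)(1/4)(3/3) = 1/5.
The prior-weighted likelihoods are 1/4 · 0 = 0, 1/4 · 1/10 = 1/40, 1/4 · 1/5 = 1/20, 1/4 · 1/5 = 1/20; summing to 1/8.
So P(r = 4 | data) = (1/20) / (1/8) = 2/5.

0.400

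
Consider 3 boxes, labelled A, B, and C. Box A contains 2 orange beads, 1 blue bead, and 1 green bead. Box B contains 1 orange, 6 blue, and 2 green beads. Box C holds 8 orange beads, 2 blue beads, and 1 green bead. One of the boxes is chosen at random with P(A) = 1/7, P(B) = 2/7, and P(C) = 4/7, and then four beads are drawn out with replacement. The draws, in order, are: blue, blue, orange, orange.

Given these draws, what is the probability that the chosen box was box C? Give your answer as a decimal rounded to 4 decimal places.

The likelihood of the observed sequence under each hypothesis: P(data | box A) = (1/4)(1/4)(2/4)(2/4) = 0.015625; P(data | box B) = (6/9)(6/9)(1/9)(1/9) = 0.005487; P(data | box C) = (2/11)(2/11)(8/11)(8/11) = 0.017485.
Weighting by the prior gives 1/7 · 0.015625 = 0.0022321, 2/7 · 0.005487 = 0.0015677, 4/7 · 0.017485 = 0.0099915; summing to 0.013791.
So P(box C | data) = (0.0099915) / (0.013791) = 0.72448.

0.7245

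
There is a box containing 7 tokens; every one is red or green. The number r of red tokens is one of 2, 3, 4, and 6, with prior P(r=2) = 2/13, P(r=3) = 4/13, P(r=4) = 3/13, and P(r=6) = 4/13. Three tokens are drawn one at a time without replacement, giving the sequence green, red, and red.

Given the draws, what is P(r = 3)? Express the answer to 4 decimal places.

The likelihood of the observed sequence under each hypothesis: P(data | r = 2) = (5/7)(2/6)(1/5) = 0.047619; P(data | r = 3) = (4/7)(3/6)(2/5) = 0.11429; P(data | r = 4) = (3/7)(4/6)(3/5) = 0.17143; P(data | r = 6) = (1/7)(6/6)(5/5) = 0.14286.
The prior-weighted likelihoods are 2/13 · 0.047619 = 0.007326, 4/13 · 0.11429 = 0.035165, 3/13 · 0.17143 = 0.03956, 4/13 · 0.14286 = 0.043956; summing to 0.12601.
So P(r = 3 | data) = (0.035165) / (0.12601) = 0.27907.

0.2791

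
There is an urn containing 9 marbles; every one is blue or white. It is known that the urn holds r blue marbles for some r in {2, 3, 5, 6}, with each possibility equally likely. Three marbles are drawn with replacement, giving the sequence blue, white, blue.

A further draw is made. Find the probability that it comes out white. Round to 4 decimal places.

For each hypothesis, P(data | H) works out to: P(data | r = 2) = (2/9)(7/9)(2/9) = 0.038409; P(data | r = 3) = (3/9)(6/9)(3/9) = 0.074074; P(data | r = 5) = (5/9)(4/9)(5/9) = 0.13717; P(data | r = 6) = (6/9)(3/9)(6/9) = 0.14815.
Multiplying each by its prior: 1/4 · 0.038409 = 0.0096022, 1/4 · 0.074074 = 0.018519, 1/4 · 0.13717 = 0.034294, 1/4 · 0.14815 = 0.037037; summing to 0.099451.
The posterior is then P(r = 2 | data) = 0.096552, P(r = 3 | data) = 0.18621, P(r = 5 | data) = 0.34483, P(r = 6 | data) = 0.37241.
So P(white next | data) = Σ P(white next | H) P(H | data) = (7/9)(0.096552) + (2/3)(0.18621) + (4/9)(0.34483) + (1/3)(0.37241) = 0.47663.

0.4766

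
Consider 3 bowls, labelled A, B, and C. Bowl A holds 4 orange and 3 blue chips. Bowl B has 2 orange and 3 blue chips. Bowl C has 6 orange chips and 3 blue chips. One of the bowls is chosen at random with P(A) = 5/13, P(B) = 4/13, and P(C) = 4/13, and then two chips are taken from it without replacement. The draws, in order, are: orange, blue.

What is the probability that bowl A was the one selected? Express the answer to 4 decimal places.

0.3937

For each hypothesis, P(data | H) works out to: P(data | bowl A) = (4/7)(3/6) = 2/7; P(data | bowl B) = (2/5)(3/4) = 3/10; P(data | bowl C) = (6/9)(3/8) = 1/4.
The prior-weighted likelihoods are 5/13 · 2/7 = 10/91, 4/13 · 3/10 = 6/65, 4/13 · 1/4 = 1/13; summing to 127/455.
By Bayes' rule, P(bowl A | data) = (10/91) / (127/455) = 50/127.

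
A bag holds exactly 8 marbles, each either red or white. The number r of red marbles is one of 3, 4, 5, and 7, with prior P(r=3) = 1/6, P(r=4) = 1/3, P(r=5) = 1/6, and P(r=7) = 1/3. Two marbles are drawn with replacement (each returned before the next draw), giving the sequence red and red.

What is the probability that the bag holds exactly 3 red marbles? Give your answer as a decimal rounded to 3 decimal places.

For each hypothesis, P(data | H) works out to: P(data | r = 3) = (3/8)(3/8) = 9/64; P(data | r = 4) = (4/8)(4/8) = 1/4; P(data | r = 5) = (5/8)(5/8) = 25/64; P(data | r = 7) = (7/8)(7/8) = 49/64.
Weighting by the prior gives 1/6 · 9/64 = 3/128, 1/3 · 1/4 = 1/12, 1/6 · 25/64 = 25/384, 1/3 · 49/64 = 49/192; with total 41/96.
Hence P(r = 3 | data) = (3/128) / (41/96) = 9/164.

0.055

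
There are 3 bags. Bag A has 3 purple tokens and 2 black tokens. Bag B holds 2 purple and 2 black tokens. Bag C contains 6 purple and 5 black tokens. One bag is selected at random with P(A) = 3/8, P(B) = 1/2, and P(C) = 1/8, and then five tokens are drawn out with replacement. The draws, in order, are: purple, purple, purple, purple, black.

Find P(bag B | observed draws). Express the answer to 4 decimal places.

The likelihood of the observed sequence under each hypothesis: P(data | bag A) = (3/5)(3/5)(3/5)(3/5)(2/5) = 0.05184; P(data | bag B) = (2/4)(2/4)(2/4)(2/4)(2/4) = 0.03125; P(data | bag C) = (6/11)(6/11)(6/11)(6/11)(5/11) = 0.040236.
Weighting by the prior gives 3/8 · 0.05184 = 0.01944, 1/2 · 0.03125 = 0.015625, 1/8 · 0.040236 = 0.0050295; these sum to 0.040094.
By Bayes' rule, P(bag B | data) = (0.015625) / (0.040094) = 0.3897.

0.3897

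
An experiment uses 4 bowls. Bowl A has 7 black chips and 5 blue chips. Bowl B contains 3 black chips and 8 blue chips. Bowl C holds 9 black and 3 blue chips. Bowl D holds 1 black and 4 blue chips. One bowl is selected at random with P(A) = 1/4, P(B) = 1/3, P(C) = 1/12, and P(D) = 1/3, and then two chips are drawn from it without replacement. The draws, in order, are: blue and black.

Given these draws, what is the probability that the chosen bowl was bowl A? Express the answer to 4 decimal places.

0.2976

Compute the likelihood of the observed sequence for each case: P(data | bowl A) = (5/12)(7/11) = 35/132; P(data | bowl B) = (8/11)(3/10) = 12/55; P(data | bowl C) = (3/12)(9/11) = 9/44; P(data | bowl D) = (4/5)(1/4) = 1/5.
Multiplying each by its prior: 1/4 · 35/132 = 35/528, 1/3 · 12/55 = 4/55, 1/12 · 9/44 = 3/176, 1/3 · 1/5 = 1/15; summing to 49/220.
By Bayes' rule, P(bowl A | data) = (35/528) / (49/220) = 25/84.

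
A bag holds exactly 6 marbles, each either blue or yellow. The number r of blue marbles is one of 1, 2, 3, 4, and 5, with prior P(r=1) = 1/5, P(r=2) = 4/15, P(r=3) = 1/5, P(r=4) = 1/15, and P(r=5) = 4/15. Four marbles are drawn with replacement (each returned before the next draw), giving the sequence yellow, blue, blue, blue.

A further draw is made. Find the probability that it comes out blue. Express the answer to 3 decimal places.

0.659

The likelihood of the observed sequence under each hypothesis: P(data | r = 1) = (5/6)(1/6)(1/6)(1/6) = 0.003858; P(data | r = 2) = (4/6)(2/6)(2/6)(2/6) = 0.024691; P(data | r = 3) = (3/6)(3/6)(3/6)(3/6) = 0.0625; P(data | r = 4) = (2/6)(4/6)(4/6)(4/6) = 0.098765; P(data | r = 5) = (1/6)(5/6)(5/6)(5/6) = 0.096451.
Weighting by the prior gives 1/5 · 0.003858 = 0.0007716, 4/15 · 0.024691 = 0.0065844, 1/5 · 0.0625 = 0.0125, 1/15 · 0.098765 = 0.0065844, 4/15 · 0.096451 = 0.02572; with total 0.05216.
Normalising, the posterior is P(r = 1 | data) = 0.014793, P(r = 2 | data) = 0.12623, P(r = 3 | data) = 0.23964, P(r = 4 | data) = 0.12623, P(r = 5 | data) = 0.4931.
Averaging over the posterior, P(blue next | data) = (1/6)(0.014793) + (1/3)(0.12623) + (1/2)(0.23964) + (2/3)(0.12623) + (5/6)(0.4931) = 0.65943.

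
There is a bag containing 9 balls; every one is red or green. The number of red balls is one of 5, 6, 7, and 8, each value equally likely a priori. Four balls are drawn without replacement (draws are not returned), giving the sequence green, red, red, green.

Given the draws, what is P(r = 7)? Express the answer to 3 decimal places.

For each hypothesis, P(data | H) works out to: P(data | r = 5) = (4/9)(5/8)(4/7)(3/6) = 5/63; P(data | r = 6) = (3/9)(6/8)(5/7)(2/6) = 5/84; P(data | r = 7) = (2/9)(7/8)(6/7)(1/6) = 1/36; P(data | r = 8) = (1/9)(8/8)(7/7)(0/6) = 0.
Weighting by the prior gives 1/4 · 5/63 = 5/252, 1/4 · 5/84 = 5/336, 1/4 · 1/36 = 1/144, 1/4 · 0 = 0; summing to 1/24.
So P(r = 7 | data) = (1/144) / (1/24) = 1/6.

0.167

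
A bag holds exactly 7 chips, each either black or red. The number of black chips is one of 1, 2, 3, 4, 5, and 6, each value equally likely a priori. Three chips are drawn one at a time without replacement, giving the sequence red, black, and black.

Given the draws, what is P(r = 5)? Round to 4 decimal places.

Under each hypothesis, the probability of the observed sequence is: P(data | r = 1) = (6/7)(1/6)(0/5) = 0; P(data | r = 2) = (5/7)(2/6)(1/5) = 1/21; P(data | r = 3) = (4/7)(3/6)(2/5) = 4/35; P(data | r = 4) = (3/7)(4/6)(3/5) = 6/35; P(data | r = 5) = (2/7)(5/6)(4/5) = 4/21; P(data | r = 6) = (1/7)(6/6)(5/5) = 1/7.
Multiplying each by its prior: 1/6 · 0 = 0, 1/6 · 1/21 = 1/126, 1/6 · 4/35 = 2/105, 1/6 · 6/35 = 1/35, 1/6 · 4/21 = 2/63, 1/6 · 1/7 = 1/42; with total 1/9.
By Bayes' rule, P(r = 5 | data) = (2/63) / (1/9) = 2/7.

0.2857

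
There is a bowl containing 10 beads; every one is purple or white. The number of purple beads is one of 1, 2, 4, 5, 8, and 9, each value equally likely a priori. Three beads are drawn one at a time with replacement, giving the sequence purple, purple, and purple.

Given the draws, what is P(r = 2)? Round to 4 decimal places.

The likelihood of the observed sequence under each hypothesis: P(data | r = 1) = (1/10)(1/10)(1/10) = 0.001; P(data | r = 2) = (2/10)(2/10)(2/10) = 0.008; P(data | r = 4) = (4/10)(4/10)(4/10) = 0.064; P(data | r = 5) = (5/10)(5/10)(5/10) = 0.125; P(data | r = 8) = (8/10)(8/10)(8/10) = 0.512; P(data | r = 9) = (9/10)(9/10)(9/10) = 0.729.
The prior-weighted likelihoods are 1/6 · 0.001 = 0.00016667, 1/6 · 0.008 = 0.0013333, 1/6 · 0.064 = 0.010667, 1/6 · 0.125 = 0.020833, 1/6 · 0.512 = 0.085333, 1/6 · 0.729 = 0.1215; summing to 0.23983.
Hence P(r = 2 | data) = (0.0013333) / (0.23983) = 0.0055594.

0.0056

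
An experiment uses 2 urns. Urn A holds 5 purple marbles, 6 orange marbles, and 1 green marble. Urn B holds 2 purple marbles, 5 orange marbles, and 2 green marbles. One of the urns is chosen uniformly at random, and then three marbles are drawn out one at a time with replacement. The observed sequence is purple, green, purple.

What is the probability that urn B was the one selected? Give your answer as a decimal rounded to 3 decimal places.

For each hypothesis, P(data | H) works out to: P(data | urn A) = (5/12)(1/12)(5/12) = 0.014468; P(data | urn B) = (2/9)(2/9)(2/9) = 0.010974.
The prior-weighted likelihoods are 1/2 · 0.014468 = 0.0072338, 1/2 · 0.010974 = 0.005487; these sum to 0.012721.
Therefore the posterior P(urn B | data) = (0.005487) / (0.012721) = 0.43134.

0.431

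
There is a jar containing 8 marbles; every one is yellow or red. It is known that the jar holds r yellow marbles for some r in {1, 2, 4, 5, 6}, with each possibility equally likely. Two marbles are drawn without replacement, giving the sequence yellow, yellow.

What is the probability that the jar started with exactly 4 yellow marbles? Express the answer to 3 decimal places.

0.188

The likelihood of the observed sequence under each hypothesis: P(data | r = 1) = (1/8)(0/7) = 0; P(data | r = 2) = (2/8)(1/7) = 1/28; P(data | r = 4) = (4/8)(3/7) = 3/14; P(data | r = 5) = (5/8)(4/7) = 5/14; P(data | r = 6) = (6/8)(5/7) = 15/28.
The prior-weighted likelihoods are 1/5 · 0 = 0, 1/5 · 1/28 = 1/140, 1/5 · 3/14 = 3/70, 1/5 · 5/14 = 1/14, 1/5 · 15/28 = 3/28; with total 8/35.
Hence P(r = 4 | data) = (3/70) / (8/35) = 3/16.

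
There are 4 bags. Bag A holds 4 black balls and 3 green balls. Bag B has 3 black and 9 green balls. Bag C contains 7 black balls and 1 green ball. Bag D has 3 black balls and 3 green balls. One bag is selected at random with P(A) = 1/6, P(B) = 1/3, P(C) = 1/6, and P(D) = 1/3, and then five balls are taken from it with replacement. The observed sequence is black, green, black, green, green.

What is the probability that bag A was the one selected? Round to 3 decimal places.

The likelihood of the observed sequence under each hypothesis: P(data | bag A) = (4/7)(3/7)(4/7)(3/7)(3/7) = 0.025704; P(data | bag B) = (3/12)(9/12)(3/12)(9/12)(9/12) = 0.026367; P(data | bag C) = (7/8)(1/8)(7/8)(1/8)(1/8) = 0.0014954; P(data | bag D) = (3/6)(3/6)(3/6)(3/6)(3/6) = 0.03125.
Weighting by the prior gives 1/6 · 0.025704 = 0.0042839, 1/3 · 0.026367 = 0.0087891, 1/6 · 0.0014954 = 0.00024923, 1/3 · 0.03125 = 0.010417; summing to 0.023739.
Therefore the posterior P(bag A | data) = (0.0042839) / (0.023739) = 0.18046.

0.180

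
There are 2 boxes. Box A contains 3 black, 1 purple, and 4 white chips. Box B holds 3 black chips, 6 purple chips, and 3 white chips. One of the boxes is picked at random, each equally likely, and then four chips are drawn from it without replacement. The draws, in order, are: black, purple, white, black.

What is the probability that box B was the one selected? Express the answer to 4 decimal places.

Under each hypothesis, the probability of the observed sequence is: P(data | box A) = (3/8)(1/7)(4/6)(2/5) = 1/70; P(data | box B) = (3/12)(6/11)(3/10)(2/9) = 1/110.
Multiplying each by its prior: 1/2 · 1/70 = 1/140, 1/2 · 1/110 = 1/220; with total 9/770.
So P(box B | data) = (1/220) / (9/770) = 7/18.

0.3889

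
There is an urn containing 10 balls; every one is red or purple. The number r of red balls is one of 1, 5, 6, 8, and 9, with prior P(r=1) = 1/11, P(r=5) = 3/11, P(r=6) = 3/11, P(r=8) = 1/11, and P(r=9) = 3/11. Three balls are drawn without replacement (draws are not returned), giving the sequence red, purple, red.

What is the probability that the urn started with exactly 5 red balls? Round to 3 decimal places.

0.304

For each hypothesis, P(data | H) works out to: P(data | r = 1) = (1/10)(9/9)(0/8) = 0; P(data | r = 5) = (5/10)(5/9)(4/8) = 0.13889; P(data | r = 6) = (6/10)(4/9)(5/8) = 0.16667; P(data | r = 8) = (8/10)(2/9)(7/8) = 0.15556; P(data | r = 9) = (9/10)(1/9)(8/8) = 0.1.
Weighting by the prior gives 1/11 · 0 = 0, 3/11 · 0.13889 = 0.037879, 3/11 · 0.16667 = 0.045455, 1/11 · 0.15556 = 0.014141, 3/11 · 0.1 = 0.027273; summing to 0.12475.
By Bayes' rule, P(r = 5 | data) = (0.037879) / (0.12475) = 0.30364.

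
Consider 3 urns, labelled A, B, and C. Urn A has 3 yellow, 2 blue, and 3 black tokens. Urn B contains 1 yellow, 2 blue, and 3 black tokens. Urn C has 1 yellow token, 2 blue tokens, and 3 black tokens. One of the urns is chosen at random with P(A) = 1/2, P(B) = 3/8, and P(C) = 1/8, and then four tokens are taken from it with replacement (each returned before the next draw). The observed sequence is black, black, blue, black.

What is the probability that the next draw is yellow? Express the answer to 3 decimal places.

0.217

Compute the likelihood of the observed sequence for each case: P(data | urn A) = (3/8)(3/8)(2/8)(3/8) = 0.013184; P(data | urn B) = (3/6)(3/6)(2/6)(3/6) = 0.041667; P(data | urn C) = (3/6)(3/6)(2/6)(3/6) = 0.041667.
The prior-weighted likelihoods are 1/2 · 0.013184 = 0.0065918, 3/8 · 0.041667 = 0.015625, 1/8 · 0.041667 = 0.0052083; these sum to 0.027425.
Dividing through by the total gives posterior P(urn A | data) = 0.24036, P(urn B | data) = 0.56973, P(urn C | data) = 0.18991.
Averaging over the posterior, P(yellow next | data) = (3/8)(0.24036) + (1/6)(0.56973) + (1/6)(0.18991) = 0.21674.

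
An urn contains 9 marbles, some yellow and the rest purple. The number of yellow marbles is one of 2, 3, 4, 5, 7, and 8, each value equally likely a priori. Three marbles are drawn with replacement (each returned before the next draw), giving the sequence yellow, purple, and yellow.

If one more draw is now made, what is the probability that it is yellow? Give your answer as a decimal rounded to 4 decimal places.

The likelihood of the observed sequence under each hypothesis: P(data | r = 2) = (2/9)(7/9)(2/9) = 0.038409; P(data | r = 3) = (3/9)(6/9)(3/9) = 0.074074; P(data | r = 4) = (4/9)(5/9)(4/9) = 0.10974; P(data | r = 5) = (5/9)(4/9)(5/9) = 0.13717; P(data | r = 7) = (7/9)(2/9)(7/9) = 0.13443; P(data | r = 8) = (8/9)(1/9)(8/9) = 0.087791.
The prior-weighted likelihoods are 1/6 · 0.038409 = 0.0064015, 1/6 · 0.074074 = 0.012346, 1/6 · 0.10974 = 0.01829, 1/6 · 0.13717 = 0.022862, 1/6 · 0.13443 = 0.022405, 1/6 · 0.087791 = 0.014632; these sum to 0.096936.
The posterior is then P(r = 2 | data) = 0.066038, P(r = 3 | data) = 0.12736, P(r = 4 | data) = 0.18868, P(r = 5 | data) = 0.23585, P(r = 7 | data) = 0.23113, P(r = 8 | data) = 0.15094.
So P(yellow next | data) = Σ P(yellow next | H) P(H | data) = (2/9)(0.066038) + (1/3)(0.12736) + (4/9)(0.18868) + (5/9)(0.23585) + (7/9)(0.23113) + (8/9)(0.15094) = 0.58595.

0.5860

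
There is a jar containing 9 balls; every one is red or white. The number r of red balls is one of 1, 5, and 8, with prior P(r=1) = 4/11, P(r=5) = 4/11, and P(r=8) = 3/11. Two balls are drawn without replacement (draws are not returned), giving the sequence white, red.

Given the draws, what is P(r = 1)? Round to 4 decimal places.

For each hypothesis, P(data | H) works out to: P(data | r = 1) = (8/9)(1/8) = 1/9; P(data | r = 5) = (4/9)(5/8) = 5/18; P(data | r = 8) = (1/9)(8/8) = 1/9.
Multiplying each by its prior: 4/11 · 1/9 = 4/99, 4/11 · 5/18 = 10/99, 3/11 · 1/9 = 1/33; these sum to 17/99.
By Bayes' rule, P(r = 1 | data) = (4/99) / (17/99) = 4/17.

0.2353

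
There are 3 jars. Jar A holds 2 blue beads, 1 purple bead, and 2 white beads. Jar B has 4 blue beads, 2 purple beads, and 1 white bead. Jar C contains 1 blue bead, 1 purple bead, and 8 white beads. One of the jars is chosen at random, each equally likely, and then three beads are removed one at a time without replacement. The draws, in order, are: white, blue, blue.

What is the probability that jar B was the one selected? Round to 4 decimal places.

0.4615

For each hypothesis, P(data | H) works out to: P(data | jar A) = (2/5)(2/4)(1/3) = 1/15; P(data | jar B) = (1/7)(4/6)(3/5) = 2/35; P(data | jar C) = (8/10)(1/9)(0/8) = 0.
Weighting by the prior gives 1/3 · 1/15 = 1/45, 1/3 · 2/35 = 2/105, 1/3 · 0 = 0; with total 13/315.
By Bayes' rule, P(jar B | data) = (2/105) / (13/315) = 6/13.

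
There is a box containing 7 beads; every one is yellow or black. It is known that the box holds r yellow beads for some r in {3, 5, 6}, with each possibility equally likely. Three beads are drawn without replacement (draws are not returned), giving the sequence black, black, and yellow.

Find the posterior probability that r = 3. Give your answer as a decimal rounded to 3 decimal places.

The likelihood of the observed sequence under each hypothesis: P(data | r = 3) = (4/7)(3/6)(3/5) = 6/35; P(data | r = 5) = (2/7)(1/6)(5/5) = 1/21; P(data | r = 6) = (1/7)(0/6) = 0.
The prior-weighted likelihoods are 1/3 · 6/35 = 2/35, 1/3 · 1/21 = 1/63, 1/3 · 0 = 0; with total 23/315.
So P(r = 3 | data) = (2/35) / (23/315) = 18/23.

0.783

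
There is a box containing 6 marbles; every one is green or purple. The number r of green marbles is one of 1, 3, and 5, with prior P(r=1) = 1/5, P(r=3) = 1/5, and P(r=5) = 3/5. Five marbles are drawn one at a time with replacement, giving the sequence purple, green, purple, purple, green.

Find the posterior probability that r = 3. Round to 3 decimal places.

Compute the likelihood of the observed sequence for each case: P(data | r = 1) = (5/6)(1/6)(5/6)(5/6)(1/6) = 0.016075; P(data | r = 3) = (3/6)(3/6)(3/6)(3/6)(3/6) = 0.03125; P(data | r = 5) = (1/6)(5/6)(1/6)(1/6)(5/6) = 0.003215.
The prior-weighted likelihoods are 1/5 · 0.016075 = 0.003215, 1/5 · 0.03125 = 0.00625, 3/5 · 0.003215 = 0.001929; with total 0.011394.
Hence P(r = 3 | data) = (0.00625) / (0.011394) = 0.54853.

0.549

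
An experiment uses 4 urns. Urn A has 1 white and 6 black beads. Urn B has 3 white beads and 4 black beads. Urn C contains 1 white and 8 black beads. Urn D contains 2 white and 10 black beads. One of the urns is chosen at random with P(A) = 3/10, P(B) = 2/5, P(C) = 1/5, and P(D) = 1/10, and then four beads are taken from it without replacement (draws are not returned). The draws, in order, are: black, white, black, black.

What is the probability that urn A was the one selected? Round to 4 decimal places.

Compute the likelihood of the observed sequence for each case: P(data | urn A) = (6/7)(1/6)(5/5)(4/4) = 0.14286; P(data | urn B) = (4/7)(3/6)(3/5)(2/4) = 0.085714; P(data | urn C) = (8/9)(1/8)(7/7)(6/6) = 0.11111; P(data | urn D) = (10/12)(2/11)(9/10)(8/9) = 0.12121.
The prior-weighted likelihoods are 3/10 · 0.14286 = 0.042857, 2/5 · 0.085714 = 0.034286, 1/5 · 0.11111 = 0.022222, 1/10 · 0.12121 = 0.012121; summing to 0.11149.
So P(urn A | data) = (0.042857) / (0.11149) = 0.38442.

0.3844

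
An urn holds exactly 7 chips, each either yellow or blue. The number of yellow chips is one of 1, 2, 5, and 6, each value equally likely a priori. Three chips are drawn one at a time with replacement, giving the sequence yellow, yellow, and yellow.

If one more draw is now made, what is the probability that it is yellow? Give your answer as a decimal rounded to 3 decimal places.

Under each hypothesis, the probability of the observed sequence is: P(data | r = 1) = (1/7)(1/7)(1/7) = 0.0029155; P(data | r = 2) = (2/7)(2/7)(2/7) = 0.023324; P(data | r = 5) = (5/7)(5/7)(5/7) = 0.36443; P(data | r = 6) = (6/7)(6/7)(6/7) = 0.62974.
The prior-weighted likelihoods are 1/4 · 0.0029155 = 0.00072886, 1/4 · 0.023324 = 0.0058309, 1/4 · 0.36443 = 0.091108, 1/4 · 0.62974 = 0.15743; these sum to 0.2551.
The posterior is then P(r = 1 | data) = 0.0028571, P(r = 2 | data) = 0.022857, P(r = 5 | data) = 0.35714, P(r = 6 | data) = 0.61714.
So P(yellow next | data) = Σ P(yellow next | H) P(H | data) = (1/7)(0.0028571) + (2/7)(0.022857) + (5/7)(0.35714) + (6/7)(0.61714) = 0.79102.

0.791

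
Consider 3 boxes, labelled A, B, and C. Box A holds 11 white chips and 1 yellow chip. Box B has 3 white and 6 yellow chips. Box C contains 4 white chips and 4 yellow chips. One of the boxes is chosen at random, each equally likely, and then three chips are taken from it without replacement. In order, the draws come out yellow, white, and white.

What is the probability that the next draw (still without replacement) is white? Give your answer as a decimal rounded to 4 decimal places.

0.5120

For each hypothesis, P(data | H) works out to: P(data | box A) = (1/12)(11/11)(10/10) = 1/12; P(data | box B) = (6/9)(3/8)(2/7) = 1/14; P(data | box C) = (4/8)(4/7)(3/6) = 1/7.
The prior-weighted likelihoods are 1/3 · 1/12 = 1/36, 1/3 · 1/14 = 1/42, 1/3 · 1/7 = 1/21; these sum to 25/252.
The posterior is then P(box A | data) = 7/25, P(box B | data) = 6/25, P(box C | data) = 12/25.
So P(white next | data) = Σ P(white next | H) P(H | data) = (1)(7/25) + (1/6)(6/25) + (2/5)(12/25) = 64/125.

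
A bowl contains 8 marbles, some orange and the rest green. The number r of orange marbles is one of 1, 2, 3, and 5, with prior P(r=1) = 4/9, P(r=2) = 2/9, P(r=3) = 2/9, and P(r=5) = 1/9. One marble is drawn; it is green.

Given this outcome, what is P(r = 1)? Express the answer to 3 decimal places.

0.528

Compute the likelihood of this draw for each case: P(data | r = 1) = (7/8) = 7/8; P(data | r = 2) = (6/8) = 3/4; P(data | r = 3) = (5/8) = 5/8; P(data | r = 5) = (3/8) = 3/8.
The prior-weighted likelihoods are 4/9 · 7/8 = 7/18, 2/9 · 3/4 = 1/6, 2/9 · 5/8 = 5/36, 1/9 · 3/8 = 1/24; these sum to 53/72.
Hence P(r = 1 | data) = (7/18) / (53/72) = 28/53.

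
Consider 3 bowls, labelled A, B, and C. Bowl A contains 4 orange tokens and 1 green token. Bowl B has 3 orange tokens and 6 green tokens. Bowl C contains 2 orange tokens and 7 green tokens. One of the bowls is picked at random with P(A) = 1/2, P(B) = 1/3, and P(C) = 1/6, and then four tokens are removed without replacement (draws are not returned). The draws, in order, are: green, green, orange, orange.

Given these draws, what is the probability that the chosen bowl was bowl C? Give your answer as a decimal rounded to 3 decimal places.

0.189

Under each hypothesis, the probability of the observed sequence is: P(data | bowl A) = (1/5)(0/4) = 0; P(data | bowl B) = (6/9)(5/8)(3/7)(2/6) = 0.059524; P(data | bowl C) = (7/9)(6/8)(2/7)(1/6) = 0.027778.
Multiplying each by its prior: 1/2 · 0 = 0, 1/3 · 0.059524 = 0.019841, 1/6 · 0.027778 = 0.0046296; these sum to 0.024471.
By Bayes' rule, P(bowl C | data) = (0.0046296) / (0.024471) = 0.18919.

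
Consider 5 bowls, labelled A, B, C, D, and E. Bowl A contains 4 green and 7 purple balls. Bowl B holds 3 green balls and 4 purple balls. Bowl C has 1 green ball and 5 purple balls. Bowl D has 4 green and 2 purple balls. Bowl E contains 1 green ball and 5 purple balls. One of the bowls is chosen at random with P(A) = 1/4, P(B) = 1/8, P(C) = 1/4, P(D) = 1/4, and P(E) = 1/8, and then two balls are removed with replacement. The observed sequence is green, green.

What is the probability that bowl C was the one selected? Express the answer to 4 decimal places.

The likelihood of the observed sequence under each hypothesis: P(data | bowl A) = (4/11)(4/11) = 0.13223; P(data | bowl B) = (3/7)(3/7) = 0.18367; P(data | bowl C) = (1/6)(1/6) = 0.027778; P(data | bowl D) = (4/6)(4/6) = 0.44444; P(data | bowl E) = (1/6)(1/6) = 0.027778.
The prior-weighted likelihoods are 1/4 · 0.13223 = 0.033058, 1/8 · 0.18367 = 0.022959, 1/4 · 0.027778 = 0.0069444, 1/4 · 0.44444 = 0.11111, 1/8 · 0.027778 = 0.0034722; summing to 0.17754.
Therefore the posterior P(bowl C | data) = (0.0069444) / (0.17754) = 0.039114.

0.0391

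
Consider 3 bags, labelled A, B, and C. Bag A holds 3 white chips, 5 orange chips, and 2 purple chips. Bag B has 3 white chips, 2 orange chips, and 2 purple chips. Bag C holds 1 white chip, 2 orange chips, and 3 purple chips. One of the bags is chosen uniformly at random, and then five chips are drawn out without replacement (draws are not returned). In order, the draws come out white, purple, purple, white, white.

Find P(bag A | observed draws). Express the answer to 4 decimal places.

0.0769

The likelihood of the observed sequence under each hypothesis: P(data | bag A) = (3/10)(2/9)(1/8)(2/7)(1/6) = 0.00039683; P(data | bag B) = (3/7)(2/6)(1/5)(2/4)(1/3) = 0.0047619; P(data | bag C) = (1/6)(3/5)(2/4)(0/3) = 0.
The prior-weighted likelihoods are 1/3 · 0.00039683 = 0.00013228, 1/3 · 0.0047619 = 0.0015873, 1/3 · 0 = 0; summing to 0.0017196.
So P(bag A | data) = (0.00013228) / (0.0017196) = 0.076923.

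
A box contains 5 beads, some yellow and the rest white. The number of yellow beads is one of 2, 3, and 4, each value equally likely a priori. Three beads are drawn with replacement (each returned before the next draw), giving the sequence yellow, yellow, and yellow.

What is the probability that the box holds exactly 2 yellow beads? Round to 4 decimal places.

Compute the likelihood of the observed sequence for each case: P(data | r = 2) = (2/5)(2/5)(2/5) = 8/125; P(data | r = 3) = (3/5)(3/5)(3/5) = 27/125; P(data | r = 4) = (4/5)(4/5)(4/5) = 64/125.
Weighting by the prior gives 1/3 · 8/125 = 8/375, 1/3 · 27/125 = 9/125, 1/3 · 64/125 = 64/375; summing to 33/125.
By Bayes' rule, P(r = 2 | data) = (8/375) / (33/125) = 8/99.

0.0808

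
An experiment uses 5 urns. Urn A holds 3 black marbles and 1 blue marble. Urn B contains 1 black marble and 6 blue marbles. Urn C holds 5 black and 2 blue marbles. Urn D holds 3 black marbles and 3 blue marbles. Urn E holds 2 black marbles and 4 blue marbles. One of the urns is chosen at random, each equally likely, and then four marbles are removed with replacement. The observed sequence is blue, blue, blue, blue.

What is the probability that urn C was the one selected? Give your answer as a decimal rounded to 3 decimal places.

For each hypothesis, P(data | H) works out to: P(data | urn A) = (1/4)(1/4)(1/4)(1/4) = 0.0039062; P(data | urn B) = (6/7)(6/7)(6/7)(6/7) = 0.53978; P(data | urn C) = (2/7)(2/7)(2/7)(2/7) = 0.0066639; P(data | urn D) = (3/6)(3/6)(3/6)(3/6) = 0.0625; P(data | urn E) = (4/6)(4/6)(4/6)(4/6) = 0.19753.
Multiplying each by its prior: 1/5 · 0.0039062 = 0.00078125, 1/5 · 0.53978 = 0.10796, 1/5 · 0.0066639 = 0.0013328, 1/5 · 0.0625 = 0.0125, 1/5 · 0.19753 = 0.039506; these sum to 0.16208.
So P(urn C | data) = (0.0013328) / (0.16208) = 0.0082232.

0.008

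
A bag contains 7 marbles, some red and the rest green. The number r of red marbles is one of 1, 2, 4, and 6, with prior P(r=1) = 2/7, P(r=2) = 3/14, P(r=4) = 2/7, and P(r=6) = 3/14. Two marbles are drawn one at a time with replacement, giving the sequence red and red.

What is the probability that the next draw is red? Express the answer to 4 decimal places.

0.7082

For each hypothesis, P(data | H) works out to: P(data | r = 1) = (1/7)(1/7) = 1/49; P(data | r = 2) = (2/7)(2/7) = 4/49; P(data | r = 4) = (4/7)(4/7) = 16/49; P(data | r = 6) = (6/7)(6/7) = 36/49.
Multiplying each by its prior: 2/7 · 1/49 = 2/343, 3/14 · 4/49 = 6/343, 2/7 · 16/49 = 32/343, 3/14 · 36/49 = 54/343; with total 94/343.
Dividing through by the total gives posterior P(r = 1 | data) = 1/47, P(r = 2 | data) = 3/47, P(r = 4 | data) = 16/47, P(r = 6 | data) = 27/47.
So P(red next | data) = Σ P(red next | H) P(H | data) = (1/7)(1/47) + (2/7)(3/47) + (4/7)(16/47) + (6/7)(27/47) = 233/329.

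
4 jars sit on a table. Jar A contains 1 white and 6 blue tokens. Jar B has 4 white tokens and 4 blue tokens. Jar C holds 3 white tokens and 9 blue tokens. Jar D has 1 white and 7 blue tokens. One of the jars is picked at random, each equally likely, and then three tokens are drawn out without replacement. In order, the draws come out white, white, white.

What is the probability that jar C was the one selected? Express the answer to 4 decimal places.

0.0598

Under each hypothesis, the probability of the observed sequence is: P(data | jar A) = (1/7)(0/6) = 0; P(data | jar B) = (4/8)(3/7)(2/6) = 0.071429; P(data | jar C) = (3/12)(2/11)(1/10) = 0.0045455; P(data | jar D) = (1/8)(0/7) = 0.
Multiplying each by its prior: 1/4 · 0 = 0, 1/4 · 0.071429 = 0.017857, 1/4 · 0.0045455 = 0.0011364, 1/4 · 0 = 0; with total 0.018994.
So P(jar C | data) = (0.0011364) / (0.018994) = 0.059829.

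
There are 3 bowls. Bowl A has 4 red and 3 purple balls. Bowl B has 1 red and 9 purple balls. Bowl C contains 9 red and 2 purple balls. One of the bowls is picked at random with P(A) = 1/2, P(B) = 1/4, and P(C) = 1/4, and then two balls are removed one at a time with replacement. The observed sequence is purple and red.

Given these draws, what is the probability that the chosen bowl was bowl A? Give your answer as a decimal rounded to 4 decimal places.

0.6723

For each hypothesis, P(data | H) works out to: P(data | bowl A) = (3/7)(4/7) = 0.2449; P(data | bowl B) = (9/10)(1/10) = 0.09; P(data | bowl C) = (2/11)(9/11) = 0.14876.
Weighting by the prior gives 1/2 · 0.2449 = 0.12245, 1/4 · 0.09 = 0.0225, 1/4 · 0.14876 = 0.03719; these sum to 0.18214.
Hence P(bowl A | data) = (0.12245) / (0.18214) = 0.67228.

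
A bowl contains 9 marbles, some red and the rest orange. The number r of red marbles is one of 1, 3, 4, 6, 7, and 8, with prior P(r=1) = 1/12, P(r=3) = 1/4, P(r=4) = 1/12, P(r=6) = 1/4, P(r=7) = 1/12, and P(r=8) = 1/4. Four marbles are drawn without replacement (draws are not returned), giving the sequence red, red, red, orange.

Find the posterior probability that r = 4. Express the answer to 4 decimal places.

The likelihood of the observed sequence under each hypothesis: P(data | r = 1) = (1/9)(0/8) = 0; P(data | r = 3) = (3/9)(2/8)(1/7)(6/6) = 0.011905; P(data | r = 4) = (4/9)(3/8)(2/7)(5/6) = 0.039683; P(data | r = 6) = (6/9)(5/8)(4/7)(3/6) = 0.11905; P(data | r = 7) = (7/9)(6/8)(5/7)(2/6) = 0.13889; P(data | r = 8) = (8/9)(7/8)(6/7)(1/6) = 0.11111.
Weighting by the prior gives 1/12 · 0 = 0, 1/4 · 0.011905 = 0.0029762, 1/12 · 0.039683 = 0.0033069, 1/4 · 0.11905 = 0.029762, 1/12 · 0.13889 = 0.011574, 1/4 · 0.11111 = 0.027778; with total 0.075397.
So P(r = 4 | data) = (0.0033069) / (0.075397) = 0.04386.

0.0439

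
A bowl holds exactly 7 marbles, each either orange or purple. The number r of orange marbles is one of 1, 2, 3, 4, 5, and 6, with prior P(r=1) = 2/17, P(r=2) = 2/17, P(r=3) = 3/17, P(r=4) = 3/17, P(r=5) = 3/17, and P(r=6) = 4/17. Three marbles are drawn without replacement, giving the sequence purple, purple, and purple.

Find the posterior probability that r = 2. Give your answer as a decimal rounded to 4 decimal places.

For each hypothesis, P(data | H) works out to: P(data | r = 1) = (6/7)(5/6)(4/5) = 4/7; P(data | r = 2) = (5/7)(4/6)(3/5) = 2/7; P(data | r = 3) = (4/7)(3/6)(2/5) = 4/35; P(data | r = 4) = (3/7)(2/6)(1/5) = 1/35; P(data | r = 5) = (2/7)(1/6)(0/5) = 0; P(data | r = 6) = (1/7)(0/6) = 0.
Multiplying each by its prior: 2/17 · 4/7 = 8/119, 2/17 · 2/7 = 4/119, 3/17 · 4/35 = 12/595, 3/17 · 1/35 = 3/595, 3/17 · 0 = 0, 4/17 · 0 = 0; these sum to 15/119.
By Bayes' rule, P(r = 2 | data) = (4/119) / (15/119) = 4/15.

0.2667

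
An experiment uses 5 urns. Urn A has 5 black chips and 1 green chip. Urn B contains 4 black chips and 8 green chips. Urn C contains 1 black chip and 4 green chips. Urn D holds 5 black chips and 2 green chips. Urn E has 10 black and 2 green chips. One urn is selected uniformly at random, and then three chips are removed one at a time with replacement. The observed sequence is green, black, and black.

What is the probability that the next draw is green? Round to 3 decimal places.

0.321

Under each hypothesis, the probability of the observed sequence is: P(data | urn A) = (1/6)(5/6)(5/6) = 0.11574; P(data | urn B) = (8/12)(4/12)(4/12) = 0.074074; P(data | urn C) = (4/5)(1/5)(1/5) = 0.032; P(data | urn D) = (2/7)(5/7)(5/7) = 0.14577; P(data | urn E) = (2/12)(10/12)(10/12) = 0.11574.
Multiplying each by its prior: 1/5 · 0.11574 = 0.023148, 1/5 · 0.074074 = 0.014815, 1/5 · 0.032 = 0.0064, 1/5 · 0.14577 = 0.029155, 1/5 · 0.11574 = 0.023148; these sum to 0.096666.
The posterior is then P(urn A | data) = 0.23947, P(urn B | data) = 0.15326, P(urn C | data) = 0.066208, P(urn D | data) = 0.3016, P(urn E | data) = 0.23947.
The predictive probability is P(green next | data) = (1/6)(0.23947) + (2/3)(0.15326) + (4/5)(0.066208) + (2/7)(0.3016) + (1/6)(0.23947) = 0.32113.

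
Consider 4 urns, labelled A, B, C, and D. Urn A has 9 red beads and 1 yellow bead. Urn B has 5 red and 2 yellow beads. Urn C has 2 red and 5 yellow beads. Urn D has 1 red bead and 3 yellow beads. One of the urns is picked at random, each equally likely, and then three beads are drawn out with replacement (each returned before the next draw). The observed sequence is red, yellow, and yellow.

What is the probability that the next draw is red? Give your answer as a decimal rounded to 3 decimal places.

For each hypothesis, P(data | H) works out to: P(data | urn A) = (9/10)(1/10)(1/10) = 0.009; P(data | urn B) = (5/7)(2/7)(2/7) = 0.058309; P(data | urn C) = (2/7)(5/7)(5/7) = 0.14577; P(data | urn D) = (1/4)(3/4)(3/4) = 0.14062.
The prior-weighted likelihoods are 1/4 · 0.009 = 0.00225, 1/4 · 0.058309 = 0.014577, 1/4 · 0.14577 = 0.036443, 1/4 · 0.14062 = 0.035156; with total 0.088427.
Normalising, the posterior is P(urn A | data) = 0.025445, P(urn B | data) = 0.16485, P(urn C | data) = 0.41213, P(urn D | data) = 0.39758.
Averaging over the posterior, P(red next | data) = (9/10)(0.025445) + (5/7)(0.16485) + (2/7)(0.41213) + (1/4)(0.39758) = 0.3578.

0.358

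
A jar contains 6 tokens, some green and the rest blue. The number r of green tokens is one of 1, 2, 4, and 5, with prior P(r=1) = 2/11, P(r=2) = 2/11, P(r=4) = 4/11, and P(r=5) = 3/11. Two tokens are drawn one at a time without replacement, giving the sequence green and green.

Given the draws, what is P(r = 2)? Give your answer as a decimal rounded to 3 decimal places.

0.036

Compute the likelihood of the observed sequence for each case: P(data | r = 1) = (1/6)(0/5) = 0; P(data | r = 2) = (2/6)(1/5) = 1/15; P(data | r = 4) = (4/6)(3/5) = 2/5; P(data | r = 5) = (5/6)(4/5) = 2/3.
Multiplying each by its prior: 2/11 · 0 = 0, 2/11 · 1/15 = 2/165, 4/11 · 2/5 = 8/55, 3/11 · 2/3 = 2/11; summing to 56/165.
Therefore the posterior P(r = 2 | data) = (2/165) / (56/165) = 1/28.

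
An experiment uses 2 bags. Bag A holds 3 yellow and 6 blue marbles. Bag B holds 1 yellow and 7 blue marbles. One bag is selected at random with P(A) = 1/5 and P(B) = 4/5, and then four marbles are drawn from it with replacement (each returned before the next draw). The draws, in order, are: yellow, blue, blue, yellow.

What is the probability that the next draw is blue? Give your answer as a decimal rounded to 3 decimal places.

0.769

Under each hypothesis, the probability of the observed sequence is: P(data | bag A) = (3/9)(6/9)(6/9)(3/9) = 0.049383; P(data | bag B) = (1/8)(7/8)(7/8)(1/8) = 0.011963.
Multiplying each by its prior: 1/5 · 0.049383 = 0.0098765, 4/5 · 0.011963 = 0.0095703; with total 0.019447.
Normalising, the posterior is P(bag A | data) = 0.50787, P(bag B | data) = 0.49213.
So P(blue next | data) = Σ P(blue next | H) P(H | data) = (2/3)(0.50787) + (7/8)(0.49213) = 0.76919.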